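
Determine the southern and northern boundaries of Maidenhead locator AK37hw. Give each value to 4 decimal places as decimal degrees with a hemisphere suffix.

Field A=0, K=10: +0·20° lon, +10·10° lat → SW at lon -180°, lat 10°.
Square 3, 7: +3·2° lon, +7·1° lat → SW at lon -174°, lat 17°.
Subsquare h=7, w=22: +7·0.0833333° lon, +22·0.0416667° lat → SW at lon -173.417°, lat 17.9167°.
Cell spans 0.0833333° lon × 0.0416667° lat.
south 17.9167° N, north 17.9583° N.

17.9167° N, 17.9583° N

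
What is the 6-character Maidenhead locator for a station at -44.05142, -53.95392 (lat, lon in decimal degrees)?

GE35aw

Offset from 180°W / 90°S: lon 126.0461°, lat 45.9486°.
Field (20°×10°, letters A–R): lon ⌊126.0461/20⌋ = 6 → G; lat ⌊45.9486/10⌋ = 4 → E.
Square (2°×1°, digits 0–9): lon ⌊6.0461/2⌋ = 3; lat ⌊5.9486/1⌋ = 5.
Subsquare (5′×2.5′, letters a–x): lon ⌊0.0461/0.0833333⌋ = 0 → a; lat ⌊0.9486/0.0416667⌋ = 22 → w.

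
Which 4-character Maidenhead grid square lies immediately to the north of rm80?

RM81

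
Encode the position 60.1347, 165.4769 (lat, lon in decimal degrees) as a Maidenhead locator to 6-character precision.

RP20rd

Shift to the Maidenhead origin (180°W, 90°S): lon 345.4769, lat 150.1347.
Field: lon ⌊345.4769/20⌋ = 17 → R; lat ⌊150.1347/10⌋ = 15 → P.
Square: lon ⌊5.4769/2⌋ = 2; lat ⌊0.1347/1⌋ = 0.
Subsquare: lon ⌊1.4769/0.0833333⌋ = 17 → r; lat ⌊0.1347/0.0416667⌋ = 3 → d.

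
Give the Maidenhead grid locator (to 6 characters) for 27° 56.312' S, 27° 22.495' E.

KG32qb

Shift to the Maidenhead origin (180°W, 90°S): lon 207.3749, lat 62.0615.
Field: 207.3749/20 → 10 → K, 62.0615/10 → 6 → G; chars KG.
Square: 7.3749/2 → 3, 2.0615/1 → 2; chars 32.
Subsquare: 1.3749/0.0833333 → 16 → q, 0.0615/0.0416667 → 1 → b; chars qb.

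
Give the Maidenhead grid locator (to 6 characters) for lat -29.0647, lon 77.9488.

Shift to the Maidenhead origin (180°W, 90°S): lon 257.9488, lat 60.9353.
Field (20°×10°, letters A–R): lon ⌊257.9488/20⌋ = 12 → M; lat ⌊60.9353/10⌋ = 6 → G.
Square (2°×1°, digits 0–9): lon ⌊17.9488/2⌋ = 8; lat ⌊0.9353/1⌋ = 0.
Subsquare (5′×2.5′, letters a–x): lon ⌊1.9488/0.0833333⌋ = 23 → x; lat ⌊0.9353/0.0416667⌋ = 22 → w.

MG80xw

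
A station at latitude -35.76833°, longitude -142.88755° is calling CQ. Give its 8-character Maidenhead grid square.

Add 180° to longitude and 90° to latitude: 37.11245, 54.23167.
Field (20°×10°, letters A–R): lon ⌊37.11245/20⌋ = 1 → B; lat ⌊54.23167/10⌋ = 5 → F.
Square (2°×1°, digits 0–9): lon ⌊17.11245/2⌋ = 8; lat ⌊4.23167/1⌋ = 4.
Subsquare (5′×2.5′, letters a–x): lon ⌊1.11245/0.0833333⌋ = 13 → n; lat ⌊0.23167/0.0416667⌋ = 5 → f.
Extended square (30″×15″, digits 0–9): lon ⌊0.02912/0.00833333⌋ = 3; lat ⌊0.02334/0.00416667⌋ = 5.

BF84nf35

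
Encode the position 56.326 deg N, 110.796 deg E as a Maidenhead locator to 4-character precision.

Offset from 180°W / 90°S: lon 290.80°, lat 146.33°.
Field: lon ⌊290.80/20⌋ = 14 → O; lat ⌊146.33/10⌋ = 14 → O.
Square: lon ⌊10.80/2⌋ = 5; lat ⌊6.33/1⌋ = 6.

OO56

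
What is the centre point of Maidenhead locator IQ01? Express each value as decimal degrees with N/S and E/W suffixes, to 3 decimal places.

71.500° N, 19.000° W

Field I=8, Q=16: +8·20° lon, +16·10° lat → SW at lon -20°, lat 70°.
Square 0, 1: +0·2° lon, +1·1° lat → SW at lon -20°, lat 71°.
Cell spans 2° lon × 1° lat. Centre is SW corner plus half of each.
latitude 71.500° N, longitude 19.000° W.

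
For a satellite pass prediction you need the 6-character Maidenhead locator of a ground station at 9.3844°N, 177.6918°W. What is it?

Add 180° to longitude and 90° to latitude: 2.3082, 99.3844.
Field: 2.3082/20 → 0 → A, 99.3844/10 → 9 → J; chars AJ.
Square: 2.3082/2 → 1, 9.3844/1 → 9; chars 19.
Subsquare: 0.3082/0.0833333 → 3 → d, 0.3844/0.0416667 → 9 → j; chars dj.

AJ19dj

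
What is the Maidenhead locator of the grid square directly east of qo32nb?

QO32ob

Longitude subsquare n = 13; +1 → 14 = o.
The latitude characters are unchanged.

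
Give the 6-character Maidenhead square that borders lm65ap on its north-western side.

Longitude subsquare a = 0; −1 → -1, wraps to 23 = x, carry into square.
Longitude square 6; −1 → 5.
Latitude subsquare p = 15; +1 → 16 = q.

LM55xq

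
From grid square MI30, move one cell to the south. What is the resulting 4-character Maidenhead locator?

MH39

Latitude square 0; −1 → -1, wraps to 9, carry into field.
Latitude field I = 8; −1 → 7 = H.
The longitude characters are unchanged.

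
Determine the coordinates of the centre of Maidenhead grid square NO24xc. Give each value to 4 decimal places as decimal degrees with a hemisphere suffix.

Field N=13, O=14: +13·20° lon, +14·10° lat → SW at lon 80°, lat 50°.
Square 2, 4: +2·2° lon, +4·1° lat → SW at lon 84°, lat 54°.
Subsquare x=23, c=2: +23·0.0833333° lon, +2·0.0416667° lat → SW at lon 85.9167°, lat 54.0833°.
Cell spans 0.0833333° lon × 0.0416667° lat. Centre is SW corner plus half of each.
latitude 54.1042° N, longitude 85.9583° E.

54.1042° N, 85.9583° E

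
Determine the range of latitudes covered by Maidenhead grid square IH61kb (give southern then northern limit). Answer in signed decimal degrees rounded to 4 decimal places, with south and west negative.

-18.9583, -18.9167

Field I=8, H=7: +8·20° lon, +7·10° lat → SW at lon -20°, lat -20°.
Square 6, 1: +6·2° lon, +1·1° lat → SW at lon -8°, lat -19°.
Subsquare k=10, b=1: +10·0.0833333° lon, +1·0.0416667° lat → SW at lon -7.16667°, lat -18.9583°.
Cell spans 0.0833333° lon × 0.0416667° lat.
south -18.9583, north -18.9167.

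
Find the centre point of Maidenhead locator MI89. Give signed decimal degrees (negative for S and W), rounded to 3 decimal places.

Field M=12, I=8: +12·20° lon, +8·10° lat → SW at lon 60°, lat -10°.
Square 8, 9: +8·2° lon, +9·1° lat → SW at lon 76°, lat -1°.
Cell spans 2° lon × 1° lat. Centre is SW corner plus half of each.
latitude -0.500, longitude 77.000.

-0.500, 77.000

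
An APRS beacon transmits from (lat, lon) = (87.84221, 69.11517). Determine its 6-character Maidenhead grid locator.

MR47nu

Offset from 180°W / 90°S: lon 249.1152°, lat 177.8422°.
Field (20°×10°, letters A–R): lon ⌊249.1152/20⌋ = 12 → M; lat ⌊177.8422/10⌋ = 17 → R.
Square (2°×1°, digits 0–9): lon ⌊9.1152/2⌋ = 4; lat ⌊7.8422/1⌋ = 7.
Subsquare (5′×2.5′, letters a–x): lon ⌊1.1152/0.0833333⌋ = 13 → n; lat ⌊0.8422/0.0416667⌋ = 20 → u.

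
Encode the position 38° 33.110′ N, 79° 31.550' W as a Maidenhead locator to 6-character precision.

Add 180° to longitude and 90° to latitude: 100.4742, 128.5518.
Field: 100.4742/20 → 5 → F, 128.5518/10 → 12 → M; chars FM.
Square: 0.4742/2 → 0, 8.5518/1 → 8; chars 08.
Subsquare: 0.4742/0.0833333 → 5 → f, 0.5518/0.0416667 → 13 → n; chars fn.

FM08fn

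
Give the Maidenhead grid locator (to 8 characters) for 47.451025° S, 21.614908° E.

KE02tn31

Offset from 180°W / 90°S: lon 201.61491°, lat 42.54897°.
Field: lon ⌊201.61491/20⌋ = 10 → K; lat ⌊42.54897/10⌋ = 4 → E.
Square: lon ⌊1.61491/2⌋ = 0; lat ⌊2.54897/1⌋ = 2.
Subsquare: lon ⌊1.61491/0.0833333⌋ = 19 → t; lat ⌊0.54897/0.0416667⌋ = 13 → n.
Extended square: lon ⌊0.03157/0.00833333⌋ = 3; lat ⌊0.00731/0.00416667⌋ = 1.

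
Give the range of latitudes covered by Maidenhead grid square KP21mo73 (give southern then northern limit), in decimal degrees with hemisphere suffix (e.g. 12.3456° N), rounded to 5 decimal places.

61.59583° N, 61.60000° N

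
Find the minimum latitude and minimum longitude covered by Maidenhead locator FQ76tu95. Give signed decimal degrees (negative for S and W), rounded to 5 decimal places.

76.85417, -64.34167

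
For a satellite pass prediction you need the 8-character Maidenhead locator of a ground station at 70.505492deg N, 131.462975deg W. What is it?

Add 180° to longitude and 90° to latitude: 48.53702, 160.50549.
Field: lon ⌊48.53702/20⌋ = 2 → C; lat ⌊160.50549/10⌋ = 16 → Q.
Square: lon ⌊8.53702/2⌋ = 4; lat ⌊0.50549/1⌋ = 0.
Subsquare: lon ⌊0.53702/0.0833333⌋ = 6 → g; lat ⌊0.50549/0.0416667⌋ = 12 → m.
Extended square: lon ⌊0.03702/0.00833333⌋ = 4; lat ⌊0.00549/0.00416667⌋ = 1.

CQ40gm41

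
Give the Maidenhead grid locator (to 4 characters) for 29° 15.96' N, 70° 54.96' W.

FL49

Shift to the Maidenhead origin (180°W, 90°S): lon 109.08, lat 119.27.
Field: lon ⌊109.08/20⌋ = 5 → F; lat ⌊119.27/10⌋ = 11 → L.
Square: lon ⌊9.08/2⌋ = 4; lat ⌊9.27/1⌋ = 9.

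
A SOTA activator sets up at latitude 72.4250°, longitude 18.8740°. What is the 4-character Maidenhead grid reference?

Offset from 180°W / 90°S: lon 198.87°, lat 162.43°.
Field: 198.87/20 → 9 → J, 162.43/10 → 16 → Q; chars JQ.
Square: 18.87/2 → 9, 2.43/1 → 2; chars 92.

JQ92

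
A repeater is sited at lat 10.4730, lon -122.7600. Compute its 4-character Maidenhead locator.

CK80

Add 180° to longitude and 90° to latitude: 57.24, 100.47.
Field: lon ⌊57.24/20⌋ = 2 → C; lat ⌊100.47/10⌋ = 10 → K.
Square: lon ⌊17.24/2⌋ = 8; lat ⌊0.47/1⌋ = 0.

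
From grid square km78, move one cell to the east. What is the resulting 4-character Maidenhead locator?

Longitude square 7; +1 → 8.
The latitude characters are unchanged.

KM88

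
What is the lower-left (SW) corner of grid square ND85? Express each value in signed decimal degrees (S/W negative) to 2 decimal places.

Field N=13, D=3: +13·20° lon, +3·10° lat → SW at lon 80°, lat -60°.
Square 8, 5: +8·2° lon, +5·1° lat → SW at lon 96°, lat -55°.
latitude -55.00, longitude 96.00.

-55.00, 96.00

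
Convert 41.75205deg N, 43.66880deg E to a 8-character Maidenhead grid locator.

LN11us00

Add 180° to longitude and 90° to latitude: 223.66880, 131.75205.
Field: 223.66880/20 → 11 → L, 131.75205/10 → 13 → N; chars LN.
Square: 3.66880/2 → 1, 1.75205/1 → 1; chars 11.
Subsquare: 1.66880/0.0833333 → 20 → u, 0.75205/0.0416667 → 18 → s; chars us.
Extended square: 0.00213/0.00833333 → 0, 0.00205/0.00416667 → 0; chars 00.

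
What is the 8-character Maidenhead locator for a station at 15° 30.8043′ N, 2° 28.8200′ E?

JK15fm73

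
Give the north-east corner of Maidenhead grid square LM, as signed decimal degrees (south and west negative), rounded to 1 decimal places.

40.0, 60.0

Field L=11, M=12: +11·20° lon, +12·10° lat → SW at lon 40°, lat 30°.
Cell spans 20° lon × 10° lat. NE corner is SW corner plus one full cell.
latitude 40.0, longitude 60.0.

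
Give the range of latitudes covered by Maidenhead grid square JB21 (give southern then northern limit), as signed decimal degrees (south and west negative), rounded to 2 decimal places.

-79.00, -78.00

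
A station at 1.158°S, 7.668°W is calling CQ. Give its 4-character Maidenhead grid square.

II68

Add 180° to longitude and 90° to latitude: 172.33, 88.84.
Field: lon ⌊172.33/20⌋ = 8 → I; lat ⌊88.84/10⌋ = 8 → I.
Square: lon ⌊12.33/2⌋ = 6; lat ⌊8.84/1⌋ = 8.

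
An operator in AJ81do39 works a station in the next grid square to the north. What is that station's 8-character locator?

Latitude extended square 9; +1 → 10, wraps to 0, carry into subsquare.
Latitude subsquare o = 14; +1 → 15 = p.
The longitude characters are unchanged.

AJ81dp30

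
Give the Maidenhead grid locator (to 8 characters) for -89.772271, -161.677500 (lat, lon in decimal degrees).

AA90df84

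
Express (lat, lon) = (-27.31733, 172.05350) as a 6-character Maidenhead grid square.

RG62aq

Offset from 180°W / 90°S: lon 352.0535°, lat 62.6827°.
Field: lon ⌊352.0535/20⌋ = 17 → R; lat ⌊62.6827/10⌋ = 6 → G.
Square: lon ⌊12.0535/2⌋ = 6; lat ⌊2.6827/1⌋ = 2.
Subsquare: lon ⌊0.0535/0.0833333⌋ = 0 → a; lat ⌊0.6827/0.0416667⌋ = 16 → q.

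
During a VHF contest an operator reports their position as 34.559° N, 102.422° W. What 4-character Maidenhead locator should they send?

DM84

Add 180° to longitude and 90° to latitude: 77.58, 124.56.
Field (20°×10°, letters A–R): 77.58/20 → 3 → D, 124.56/10 → 12 → M; chars DM.
Square (2°×1°, digits 0–9): 17.58/2 → 8, 4.56/1 → 4; chars 84.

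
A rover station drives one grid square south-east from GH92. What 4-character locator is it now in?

Longitude square 9; +1 → 10, wraps to 0, carry into field.
Longitude field G = 6; +1 → 7 = H.
Latitude square 2; −1 → 1.

HH01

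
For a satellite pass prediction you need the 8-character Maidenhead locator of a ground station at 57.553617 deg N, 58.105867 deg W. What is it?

GO07wn72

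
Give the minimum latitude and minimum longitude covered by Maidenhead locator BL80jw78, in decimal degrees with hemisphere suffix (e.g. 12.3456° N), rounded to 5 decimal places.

20.95000° N, 143.19167° W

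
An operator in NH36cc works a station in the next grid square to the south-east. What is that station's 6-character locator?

NH36db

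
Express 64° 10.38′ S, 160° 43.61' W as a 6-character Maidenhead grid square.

Shift to the Maidenhead origin (180°W, 90°S): lon 19.2732, lat 25.8270.
Field: 19.2732/20 → 0 → A, 25.8270/10 → 2 → C; chars AC.
Square: 19.2732/2 → 9, 5.8270/1 → 5; chars 95.
Subsquare: 1.2732/0.0833333 → 15 → p, 0.8270/0.0416667 → 19 → t; chars pt.

AC95pt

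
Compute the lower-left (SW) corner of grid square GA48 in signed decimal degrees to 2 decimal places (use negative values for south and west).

-82.00, -52.00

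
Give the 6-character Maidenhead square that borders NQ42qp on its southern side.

NQ42qo

Latitude subsquare p = 15; −1 → 14 = o.
The longitude characters are unchanged.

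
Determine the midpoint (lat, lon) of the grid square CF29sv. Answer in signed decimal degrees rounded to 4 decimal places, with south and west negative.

-30.1042, -134.4583

Field C=2, F=5: +2·20° lon, +5·10° lat → SW at lon -140°, lat -40°.
Square 2, 9: +2·2° lon, +9·1° lat → SW at lon -136°, lat -31°.
Subsquare s=18, v=21: +18·0.0833333° lon, +21·0.0416667° lat → SW at lon -134.5°, lat -30.125°.
Cell spans 0.0833333° lon × 0.0416667° lat. Centre is SW corner plus half of each.
latitude -30.1042, longitude -134.4583.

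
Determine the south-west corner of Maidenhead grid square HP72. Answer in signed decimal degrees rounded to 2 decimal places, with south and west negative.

Field H=7, P=15: +7·20° lon, +15·10° lat → SW at lon -40°, lat 60°.
Square 7, 2: +7·2° lon, +2·1° lat → SW at lon -26°, lat 62°.
latitude 62.00, longitude -26.00.

62.00, -26.00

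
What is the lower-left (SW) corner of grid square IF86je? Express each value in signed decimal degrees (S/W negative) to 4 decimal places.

Field I=8, F=5: +8·20° lon, +5·10° lat → SW at lon -20°, lat -40°.
Square 8, 6: +8·2° lon, +6·1° lat → SW at lon -4°, lat -34°.
Subsquare j=9, e=4: +9·0.0833333° lon, +4·0.0416667° lat → SW at lon -3.25°, lat -33.8333°.
latitude -33.8333, longitude -3.2500.

-33.8333, -3.2500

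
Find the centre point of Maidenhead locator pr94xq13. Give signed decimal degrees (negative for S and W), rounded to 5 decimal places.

84.68125, 139.92917

Field P=15, R=17: +15·20° lon, +17·10° lat → SW at lon 120°, lat 80°.
Square 9, 4: +9·2° lon, +4·1° lat → SW at lon 138°, lat 84°.
Subsquare x=23, q=16: +23·0.0833333° lon, +16·0.0416667° lat → SW at lon 139.917°, lat 84.6667°.
Extended square 1, 3: +1·0.00833333° lon, +3·0.00416667° lat → SW at lon 139.925°, lat 84.6792°.
Cell spans 0.00833333° lon × 0.00416667° lat. Centre is SW corner plus half of each.
latitude 84.68125, longitude 139.92917.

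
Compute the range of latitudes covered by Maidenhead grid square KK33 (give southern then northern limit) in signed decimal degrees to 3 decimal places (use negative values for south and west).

13.000, 14.000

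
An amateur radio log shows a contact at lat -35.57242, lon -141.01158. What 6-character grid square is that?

Offset from 180°W / 90°S: lon 38.9884°, lat 54.4276°.
Field (20°×10°, letters A–R): lon ⌊38.9884/20⌋ = 1 → B; lat ⌊54.4276/10⌋ = 5 → F.
Square (2°×1°, digits 0–9): lon ⌊18.9884/2⌋ = 9; lat ⌊4.4276/1⌋ = 4.
Subsquare (5′×2.5′, letters a–x): lon ⌊0.9884/0.0833333⌋ = 11 → l; lat ⌊0.4276/0.0416667⌋ = 10 → k.

BF94lk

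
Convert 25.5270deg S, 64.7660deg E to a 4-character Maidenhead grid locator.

Offset from 180°W / 90°S: lon 244.77°, lat 64.47°.
Field (20°×10°, letters A–R): lon ⌊244.77/20⌋ = 12 → M; lat ⌊64.47/10⌋ = 6 → G.
Square (2°×1°, digits 0–9): lon ⌊4.77/2⌋ = 2; lat ⌊4.47/1⌋ = 4.

MG24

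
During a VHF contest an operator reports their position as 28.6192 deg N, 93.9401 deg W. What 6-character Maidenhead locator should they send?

EL38ao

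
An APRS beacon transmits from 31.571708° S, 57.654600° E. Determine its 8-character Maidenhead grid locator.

LF88tk82

Shift to the Maidenhead origin (180°W, 90°S): lon 237.65460, lat 58.42829.
Field: 237.65460/20 → 11 → L, 58.42829/10 → 5 → F; chars LF.
Square: 17.65460/2 → 8, 8.42829/1 → 8; chars 88.
Subsquare: 1.65460/0.0833333 → 19 → t, 0.42829/0.0416667 → 10 → k; chars tk.
Extended square: 0.07127/0.00833333 → 8, 0.01163/0.00416667 → 2; chars 82.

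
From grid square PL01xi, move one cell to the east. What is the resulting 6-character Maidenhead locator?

PL11ai

Longitude subsquare x = 23; +1 → 24, wraps to 0 = a, carry into square.
Longitude square 0; +1 → 1.
The latitude characters are unchanged.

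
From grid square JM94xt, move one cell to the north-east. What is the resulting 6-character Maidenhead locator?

KM04au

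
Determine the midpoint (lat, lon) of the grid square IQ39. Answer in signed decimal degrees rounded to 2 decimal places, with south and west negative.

Field I=8, Q=16: +8·20° lon, +16·10° lat → SW at lon -20°, lat 70°.
Square 3, 9: +3·2° lon, +9·1° lat → SW at lon -14°, lat 79°.
Cell spans 2° lon × 1° lat. Centre is SW corner plus half of each.
latitude 79.50, longitude -13.00.

79.50, -13.00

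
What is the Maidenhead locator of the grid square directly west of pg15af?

PG05xf

Longitude subsquare a = 0; −1 → -1, wraps to 23 = x, carry into square.
Longitude square 1; −1 → 0.
The latitude characters are unchanged.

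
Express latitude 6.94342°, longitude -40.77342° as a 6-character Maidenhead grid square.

GJ96ow

Add 180° to longitude and 90° to latitude: 139.2266, 96.9434.
Field: lon ⌊139.2266/20⌋ = 6 → G; lat ⌊96.9434/10⌋ = 9 → J.
Square: lon ⌊19.2266/2⌋ = 9; lat ⌊6.9434/1⌋ = 6.
Subsquare: lon ⌊1.2266/0.0833333⌋ = 14 → o; lat ⌊0.9434/0.0416667⌋ = 22 → w.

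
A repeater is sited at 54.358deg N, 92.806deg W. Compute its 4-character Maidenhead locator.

EO34

Offset from 180°W / 90°S: lon 87.19°, lat 144.36°.
Field (20°×10°, letters A–R): 87.19/20 → 4 → E, 144.36/10 → 14 → O; chars EO.
Square (2°×1°, digits 0–9): 7.19/2 → 3, 4.36/1 → 4; chars 34.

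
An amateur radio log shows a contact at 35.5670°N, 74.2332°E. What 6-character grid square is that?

Add 180° to longitude and 90° to latitude: 254.2332, 125.5670.
Field: 254.2332/20 → 12 → M, 125.5670/10 → 12 → M; chars MM.
Square: 14.2332/2 → 7, 5.5670/1 → 5; chars 75.
Subsquare: 0.2332/0.0833333 → 2 → c, 0.5670/0.0416667 → 13 → n; chars cn.

MM75cn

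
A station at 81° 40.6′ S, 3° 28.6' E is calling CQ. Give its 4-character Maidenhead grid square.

JA18

Add 180° to longitude and 90° to latitude: 183.48, 8.32.
Field: 183.48/20 → 9 → J, 8.32/10 → 0 → A; chars JA.
Square: 3.48/2 → 1, 8.32/1 → 8; chars 18.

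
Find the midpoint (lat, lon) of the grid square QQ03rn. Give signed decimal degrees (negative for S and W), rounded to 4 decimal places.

Field Q=16, Q=16: +16·20° lon, +16·10° lat → SW at lon 140°, lat 70°.
Square 0, 3: +0·2° lon, +3·1° lat → SW at lon 140°, lat 73°.
Subsquare r=17, n=13: +17·0.0833333° lon, +13·0.0416667° lat → SW at lon 141.417°, lat 73.5417°.
Cell spans 0.0833333° lon × 0.0416667° lat. Centre is SW corner plus half of each.
latitude 73.5625, longitude 141.4583.

73.5625, 141.4583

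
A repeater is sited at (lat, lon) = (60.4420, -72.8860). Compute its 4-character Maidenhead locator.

FP30

Add 180° to longitude and 90° to latitude: 107.11, 150.44.
Field (20°×10°, letters A–R): lon ⌊107.11/20⌋ = 5 → F; lat ⌊150.44/10⌋ = 15 → P.
Square (2°×1°, digits 0–9): lon ⌊7.11/2⌋ = 3; lat ⌊0.44/1⌋ = 0.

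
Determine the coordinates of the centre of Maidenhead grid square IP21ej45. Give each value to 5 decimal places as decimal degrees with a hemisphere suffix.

61.39792° N, 15.62917° W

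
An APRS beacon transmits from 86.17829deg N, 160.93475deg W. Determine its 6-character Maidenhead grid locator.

AR96me

Shift to the Maidenhead origin (180°W, 90°S): lon 19.0652, lat 176.1783.
Field: lon ⌊19.0652/20⌋ = 0 → A; lat ⌊176.1783/10⌋ = 17 → R.
Square: lon ⌊19.0652/2⌋ = 9; lat ⌊6.1783/1⌋ = 6.
Subsquare: lon ⌊1.0652/0.0833333⌋ = 12 → m; lat ⌊0.1783/0.0416667⌋ = 4 → e.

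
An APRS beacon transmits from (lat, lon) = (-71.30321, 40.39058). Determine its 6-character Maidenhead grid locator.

Shift to the Maidenhead origin (180°W, 90°S): lon 220.3906, lat 18.6968.
Field: 220.3906/20 → 11 → L, 18.6968/10 → 1 → B; chars LB.
Square: 0.3906/2 → 0, 8.6968/1 → 8; chars 08.
Subsquare: 0.3906/0.0833333 → 4 → e, 0.6968/0.0416667 → 16 → q; chars eq.

LB08eq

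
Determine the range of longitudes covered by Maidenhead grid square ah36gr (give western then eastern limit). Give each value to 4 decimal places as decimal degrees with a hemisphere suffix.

173.5000° W, 173.4167° W

Field A=0, H=7: +0·20° lon, +7·10° lat → SW at lon -180°, lat -20°.
Square 3, 6: +3·2° lon, +6·1° lat → SW at lon -174°, lat -14°.
Subsquare g=6, r=17: +6·0.0833333° lon, +17·0.0416667° lat → SW at lon -173.5°, lat -13.2917°.
Cell spans 0.0833333° lon × 0.0416667° lat.
west 173.5000° W, east 173.4167° W.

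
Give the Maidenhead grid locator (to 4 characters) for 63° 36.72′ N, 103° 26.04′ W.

Add 180° to longitude and 90° to latitude: 76.57, 153.61.
Field: lon ⌊76.57/20⌋ = 3 → D; lat ⌊153.61/10⌋ = 15 → P.
Square: lon ⌊16.57/2⌋ = 8; lat ⌊3.61/1⌋ = 3.

DP83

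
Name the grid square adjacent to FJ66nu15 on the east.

Longitude extended square 1; +1 → 2.
The latitude characters are unchanged.

FJ66nu25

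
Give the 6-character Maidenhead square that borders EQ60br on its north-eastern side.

EQ60cs

Longitude subsquare b = 1; +1 → 2 = c.
Latitude subsquare r = 17; +1 → 18 = s.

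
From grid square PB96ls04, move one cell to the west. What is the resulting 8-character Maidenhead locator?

PB96ks94

Longitude extended square 0; −1 → -1, wraps to 9, carry into subsquare.
Longitude subsquare l = 11; −1 → 10 = k.
The latitude characters are unchanged.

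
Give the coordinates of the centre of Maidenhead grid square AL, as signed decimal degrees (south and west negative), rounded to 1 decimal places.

25.0, -170.0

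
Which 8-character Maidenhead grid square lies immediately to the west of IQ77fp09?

IQ77ep99

Longitude extended square 0; −1 → -1, wraps to 9, carry into subsquare.
Longitude subsquare f = 5; −1 → 4 = e.
The latitude characters are unchanged.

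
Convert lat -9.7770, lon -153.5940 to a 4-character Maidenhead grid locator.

Shift to the Maidenhead origin (180°W, 90°S): lon 26.41, lat 80.22.
Field: 26.41/20 → 1 → B, 80.22/10 → 8 → I; chars BI.
Square: 6.41/2 → 3, 0.22/1 → 0; chars 30.

BI30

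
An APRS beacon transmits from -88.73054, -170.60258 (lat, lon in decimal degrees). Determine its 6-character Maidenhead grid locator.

AA41qg

Add 180° to longitude and 90° to latitude: 9.3974, 1.2695.
Field (20°×10°, letters A–R): 9.3974/20 → 0 → A, 1.2695/10 → 0 → A; chars AA.
Square (2°×1°, digits 0–9): 9.3974/2 → 4, 1.2695/1 → 1; chars 41.
Subsquare (5′×2.5′, letters a–x): 1.3974/0.0833333 → 16 → q, 0.2695/0.0416667 → 6 → g; chars qg.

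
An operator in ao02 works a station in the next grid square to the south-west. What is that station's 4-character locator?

RO91

Longitude square 0; −1 → -1, wraps to 9, carry into field.
Longitude field A = 0; −1 → -1, wraps to 17 = R, wrapping around the antimeridian.
Latitude square 2; −1 → 1.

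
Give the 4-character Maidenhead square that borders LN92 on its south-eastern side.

Longitude square 9; +1 → 10, wraps to 0, carry into field.
Longitude field L = 11; +1 → 12 = M.
Latitude square 2; −1 → 1.

MN01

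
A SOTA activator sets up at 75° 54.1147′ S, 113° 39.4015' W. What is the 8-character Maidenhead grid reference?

Offset from 180°W / 90°S: lon 66.34331°, lat 14.09809°.
Field: 66.34331/20 → 3 → D, 14.09809/10 → 1 → B; chars DB.
Square: 6.34331/2 → 3, 4.09809/1 → 4; chars 34.
Subsquare: 0.34331/0.0833333 → 4 → e, 0.09809/0.0416667 → 2 → c; chars ec.
Extended square: 0.00998/0.00833333 → 1, 0.01476/0.00416667 → 3; chars 13.

DB34ec13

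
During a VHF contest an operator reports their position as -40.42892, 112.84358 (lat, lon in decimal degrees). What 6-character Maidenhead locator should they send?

OE69kn

Add 180° to longitude and 90° to latitude: 292.8436, 49.5711.
Field: 292.8436/20 → 14 → O, 49.5711/10 → 4 → E; chars OE.
Square: 12.8436/2 → 6, 9.5711/1 → 9; chars 69.
Subsquare: 0.8436/0.0833333 → 10 → k, 0.5711/0.0416667 → 13 → n; chars kn.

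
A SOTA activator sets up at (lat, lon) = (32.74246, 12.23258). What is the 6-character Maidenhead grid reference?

JM62cr

Offset from 180°W / 90°S: lon 192.2326°, lat 122.7425°.
Field (20°×10°, letters A–R): 192.2326/20 → 9 → J, 122.7425/10 → 12 → M; chars JM.
Square (2°×1°, digits 0–9): 12.2326/2 → 6, 2.7425/1 → 2; chars 62.
Subsquare (5′×2.5′, letters a–x): 0.2326/0.0833333 → 2 → c, 0.7425/0.0416667 → 17 → r; chars cr.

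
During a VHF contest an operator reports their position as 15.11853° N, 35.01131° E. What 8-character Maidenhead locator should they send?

KK75mc18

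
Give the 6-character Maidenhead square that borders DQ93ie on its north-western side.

DQ93hf

Longitude subsquare i = 8; −1 → 7 = h.
Latitude subsquare e = 4; +1 → 5 = f.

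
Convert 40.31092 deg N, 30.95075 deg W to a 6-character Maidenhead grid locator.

HN40mh

Offset from 180°W / 90°S: lon 149.0493°, lat 130.3109°.
Field: lon ⌊149.0493/20⌋ = 7 → H; lat ⌊130.3109/10⌋ = 13 → N.
Square: lon ⌊9.0493/2⌋ = 4; lat ⌊0.3109/1⌋ = 0.
Subsquare: lon ⌊1.0493/0.0833333⌋ = 12 → m; lat ⌊0.3109/0.0416667⌋ = 7 → h.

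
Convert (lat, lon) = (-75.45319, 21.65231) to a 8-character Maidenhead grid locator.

Offset from 180°W / 90°S: lon 201.65231°, lat 14.54681°.
Field: lon ⌊201.65231/20⌋ = 10 → K; lat ⌊14.54681/10⌋ = 1 → B.
Square: lon ⌊1.65231/2⌋ = 0; lat ⌊4.54681/1⌋ = 4.
Subsquare: lon ⌊1.65231/0.0833333⌋ = 19 → t; lat ⌊0.54681/0.0416667⌋ = 13 → n.
Extended square: lon ⌊0.06898/0.00833333⌋ = 8; lat ⌊0.00514/0.00416667⌋ = 1.

KB04tn81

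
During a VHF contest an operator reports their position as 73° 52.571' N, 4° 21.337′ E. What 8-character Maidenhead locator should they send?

Add 180° to longitude and 90° to latitude: 184.35562, 163.87618.
Field: lon ⌊184.35562/20⌋ = 9 → J; lat ⌊163.87618/10⌋ = 16 → Q.
Square: lon ⌊4.35562/2⌋ = 2; lat ⌊3.87618/1⌋ = 3.
Subsquare: lon ⌊0.35562/0.0833333⌋ = 4 → e; lat ⌊0.87618/0.0416667⌋ = 21 → v.
Extended square: lon ⌊0.02228/0.00833333⌋ = 2; lat ⌊0.00118/0.00416667⌋ = 0.

JQ23ev20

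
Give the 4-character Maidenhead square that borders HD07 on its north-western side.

GD98

Longitude square 0; −1 → -1, wraps to 9, carry into field.
Longitude field H = 7; −1 → 6 = G.
Latitude square 7; +1 → 8.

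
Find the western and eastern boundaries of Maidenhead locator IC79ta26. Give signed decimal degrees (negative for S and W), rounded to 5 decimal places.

Field I=8, C=2: +8·20° lon, +2·10° lat → SW at lon -20°, lat -70°.
Square 7, 9: +7·2° lon, +9·1° lat → SW at lon -6°, lat -61°.
Subsquare t=19, a=0: +19·0.0833333° lon, +0·0.0416667° lat → SW at lon -4.41667°, lat -61°.
Extended square 2, 6: +2·0.00833333° lon, +6·0.00416667° lat → SW at lon -4.4°, lat -60.975°.
Cell spans 0.00833333° lon × 0.00416667° lat.
west -4.40000, east -4.39167.

-4.40000, -4.39167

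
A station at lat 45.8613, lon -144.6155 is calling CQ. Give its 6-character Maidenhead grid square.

BN75qu

Shift to the Maidenhead origin (180°W, 90°S): lon 35.3845, lat 135.8613.
Field: lon ⌊35.3845/20⌋ = 1 → B; lat ⌊135.8613/10⌋ = 13 → N.
Square: lon ⌊15.3845/2⌋ = 7; lat ⌊5.8613/1⌋ = 5.
Subsquare: lon ⌊1.3845/0.0833333⌋ = 16 → q; lat ⌊0.8613/0.0416667⌋ = 20 → u.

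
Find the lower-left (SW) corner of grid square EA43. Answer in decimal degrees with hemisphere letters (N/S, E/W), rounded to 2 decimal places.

Field E=4, A=0: +4·20° lon, +0·10° lat → SW at lon -100°, lat -90°.
Square 4, 3: +4·2° lon, +3·1° lat → SW at lon -92°, lat -87°.
latitude 87.00° S, longitude 92.00° W.

87.00° S, 92.00° W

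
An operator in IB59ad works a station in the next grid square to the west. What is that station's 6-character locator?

Longitude subsquare a = 0; −1 → -1, wraps to 23 = x, carry into square.
Longitude square 5; −1 → 4.
The latitude characters are unchanged.

IB49xd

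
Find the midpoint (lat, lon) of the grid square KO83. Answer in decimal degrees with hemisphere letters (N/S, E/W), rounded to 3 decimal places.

Field K=10, O=14: +10·20° lon, +14·10° lat → SW at lon 20°, lat 50°.
Square 8, 3: +8·2° lon, +3·1° lat → SW at lon 36°, lat 53°.
Cell spans 2° lon × 1° lat. Centre is SW corner plus half of each.
latitude 53.500° N, longitude 37.000° E.

53.500° N, 37.000° E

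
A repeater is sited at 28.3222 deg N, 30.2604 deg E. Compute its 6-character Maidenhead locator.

KL58dh

Offset from 180°W / 90°S: lon 210.2604°, lat 118.3222°.
Field: 210.2604/20 → 10 → K, 118.3222/10 → 11 → L; chars KL.
Square: 10.2604/2 → 5, 8.3222/1 → 8; chars 58.
Subsquare: 0.2604/0.0833333 → 3 → d, 0.3222/0.0416667 → 7 → h; chars dh.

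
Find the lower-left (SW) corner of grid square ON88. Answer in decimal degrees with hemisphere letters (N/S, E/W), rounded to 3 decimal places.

48.000° N, 116.000° E

Field O=14, N=13: +14·20° lon, +13·10° lat → SW at lon 100°, lat 40°.
Square 8, 8: +8·2° lon, +8·1° lat → SW at lon 116°, lat 48°.
latitude 48.000° N, longitude 116.000° E.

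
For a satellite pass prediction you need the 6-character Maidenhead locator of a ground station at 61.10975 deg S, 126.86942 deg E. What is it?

Add 180° to longitude and 90° to latitude: 306.8694, 28.8903.
Field (20°×10°, letters A–R): 306.8694/20 → 15 → P, 28.8903/10 → 2 → C; chars PC.
Square (2°×1°, digits 0–9): 6.8694/2 → 3, 8.8903/1 → 8; chars 38.
Subsquare (5′×2.5′, letters a–x): 0.8694/0.0833333 → 10 → k, 0.8903/0.0416667 → 21 → v; chars kv.

PC38kv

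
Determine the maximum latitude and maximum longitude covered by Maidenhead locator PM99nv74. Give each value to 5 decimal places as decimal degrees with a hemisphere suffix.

Field P=15, M=12: +15·20° lon, +12·10° lat → SW at lon 120°, lat 30°.
Square 9, 9: +9·2° lon, +9·1° lat → SW at lon 138°, lat 39°.
Subsquare n=13, v=21: +13·0.0833333° lon, +21·0.0416667° lat → SW at lon 139.083°, lat 39.875°.
Extended square 7, 4: +7·0.00833333° lon, +4·0.00416667° lat → SW at lon 139.142°, lat 39.8917°.
Cell spans 0.00833333° lon × 0.00416667° lat. NE corner is SW corner plus one full cell.
latitude 39.89583° N, longitude 139.15000° E.

39.89583° N, 139.15000° E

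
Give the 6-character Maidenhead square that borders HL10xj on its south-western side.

HL10wi

Longitude subsquare x = 23; −1 → 22 = w.
Latitude subsquare j = 9; −1 → 8 = i.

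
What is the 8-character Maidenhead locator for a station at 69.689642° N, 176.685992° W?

AP19pq75

Offset from 180°W / 90°S: lon 3.31401°, lat 159.68964°.
Field (20°×10°, letters A–R): lon ⌊3.31401/20⌋ = 0 → A; lat ⌊159.68964/10⌋ = 15 → P.
Square (2°×1°, digits 0–9): lon ⌊3.31401/2⌋ = 1; lat ⌊9.68964/1⌋ = 9.
Subsquare (5′×2.5′, letters a–x): lon ⌊1.31401/0.0833333⌋ = 15 → p; lat ⌊0.68964/0.0416667⌋ = 16 → q.
Extended square (30″×15″, digits 0–9): lon ⌊0.06401/0.00833333⌋ = 7; lat ⌊0.02298/0.00416667⌋ = 5.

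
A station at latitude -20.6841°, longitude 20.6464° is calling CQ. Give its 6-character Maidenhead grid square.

KG09hh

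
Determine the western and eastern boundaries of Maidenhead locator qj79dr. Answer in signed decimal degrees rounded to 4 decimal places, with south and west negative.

Field Q=16, J=9: +16·20° lon, +9·10° lat → SW at lon 140°, lat 0°.
Square 7, 9: +7·2° lon, +9·1° lat → SW at lon 154°, lat 9°.
Subsquare d=3, r=17: +3·0.0833333° lon, +17·0.0416667° lat → SW at lon 154.25°, lat 9.70833°.
Cell spans 0.0833333° lon × 0.0416667° lat.
west 154.2500, east 154.3333.

154.2500, 154.3333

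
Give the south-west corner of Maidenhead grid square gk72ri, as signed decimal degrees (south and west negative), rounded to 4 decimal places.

12.3333, -44.5833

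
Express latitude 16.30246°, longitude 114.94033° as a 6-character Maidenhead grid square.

OK76lh

Shift to the Maidenhead origin (180°W, 90°S): lon 294.9403, lat 106.3025.
Field: lon ⌊294.9403/20⌋ = 14 → O; lat ⌊106.3025/10⌋ = 10 → K.
Square: lon ⌊14.9403/2⌋ = 7; lat ⌊6.3025/1⌋ = 6.
Subsquare: lon ⌊0.9403/0.0833333⌋ = 11 → l; lat ⌊0.3025/0.0416667⌋ = 7 → h.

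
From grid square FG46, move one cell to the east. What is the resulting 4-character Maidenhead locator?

Longitude square 4; +1 → 5.
The latitude characters are unchanged.

FG56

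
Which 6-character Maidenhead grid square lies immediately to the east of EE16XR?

EE26ar

Longitude subsquare x = 23; +1 → 24, wraps to 0 = a, carry into square.
Longitude square 1; +1 → 2.
The latitude characters are unchanged.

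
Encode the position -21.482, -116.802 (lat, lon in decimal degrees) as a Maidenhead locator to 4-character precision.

DG18

Add 180° to longitude and 90° to latitude: 63.20, 68.52.
Field: 63.20/20 → 3 → D, 68.52/10 → 6 → G; chars DG.
Square: 3.20/2 → 1, 8.52/1 → 8; chars 18.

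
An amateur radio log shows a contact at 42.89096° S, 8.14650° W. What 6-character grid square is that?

Offset from 180°W / 90°S: lon 171.8535°, lat 47.1090°.
Field: lon ⌊171.8535/20⌋ = 8 → I; lat ⌊47.1090/10⌋ = 4 → E.
Square: lon ⌊11.8535/2⌋ = 5; lat ⌊7.1090/1⌋ = 7.
Subsquare: lon ⌊1.8535/0.0833333⌋ = 22 → w; lat ⌊0.1090/0.0416667⌋ = 2 → c.

IE57wc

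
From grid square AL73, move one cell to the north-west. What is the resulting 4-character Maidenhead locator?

AL64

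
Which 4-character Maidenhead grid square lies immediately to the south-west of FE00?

ED99

Longitude square 0; −1 → -1, wraps to 9, carry into field.
Longitude field F = 5; −1 → 4 = E.
Latitude square 0; −1 → -1, wraps to 9, carry into field.
Latitude field E = 4; −1 → 3 = D.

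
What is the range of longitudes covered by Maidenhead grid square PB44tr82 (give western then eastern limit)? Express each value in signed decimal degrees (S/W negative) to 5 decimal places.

129.65000, 129.65833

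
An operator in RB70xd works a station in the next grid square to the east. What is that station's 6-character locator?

RB80ad

Longitude subsquare x = 23; +1 → 24, wraps to 0 = a, carry into square.
Longitude square 7; +1 → 8.
The latitude characters are unchanged.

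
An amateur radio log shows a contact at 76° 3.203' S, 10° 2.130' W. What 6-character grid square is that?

Shift to the Maidenhead origin (180°W, 90°S): lon 169.9645, lat 13.9466.
Field: 169.9645/20 → 8 → I, 13.9466/10 → 1 → B; chars IB.
Square: 9.9645/2 → 4, 3.9466/1 → 3; chars 43.
Subsquare: 1.9645/0.0833333 → 23 → x, 0.9466/0.0416667 → 22 → w; chars xw.

IB43xw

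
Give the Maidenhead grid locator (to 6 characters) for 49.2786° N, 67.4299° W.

Shift to the Maidenhead origin (180°W, 90°S): lon 112.5701, lat 139.2786.
Field (20°×10°, letters A–R): 112.5701/20 → 5 → F, 139.2786/10 → 13 → N; chars FN.
Square (2°×1°, digits 0–9): 12.5701/2 → 6, 9.2786/1 → 9; chars 69.
Subsquare (5′×2.5′, letters a–x): 0.5701/0.0833333 → 6 → g, 0.2786/0.0416667 → 6 → g; chars gg.

FN69gg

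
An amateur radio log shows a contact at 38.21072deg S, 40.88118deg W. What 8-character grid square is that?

Offset from 180°W / 90°S: lon 139.11882°, lat 51.78928°.
Field: lon ⌊139.11882/20⌋ = 6 → G; lat ⌊51.78928/10⌋ = 5 → F.
Square: lon ⌊19.11882/2⌋ = 9; lat ⌊1.78928/1⌋ = 1.
Subsquare: lon ⌊1.11882/0.0833333⌋ = 13 → n; lat ⌊0.78928/0.0416667⌋ = 18 → s.
Extended square: lon ⌊0.03549/0.00833333⌋ = 4; lat ⌊0.03928/0.00416667⌋ = 9.

GF91ns49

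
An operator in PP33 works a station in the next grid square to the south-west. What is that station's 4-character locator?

PP22

Longitude square 3; −1 → 2.
Latitude square 3; −1 → 2.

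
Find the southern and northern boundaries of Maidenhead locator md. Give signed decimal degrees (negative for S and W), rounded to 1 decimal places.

Field M=12, D=3: +12·20° lon, +3·10° lat → SW at lon 60°, lat -60°.
Cell spans 20° lon × 10° lat.
south -60.0, north -50.0.

-60.0, -50.0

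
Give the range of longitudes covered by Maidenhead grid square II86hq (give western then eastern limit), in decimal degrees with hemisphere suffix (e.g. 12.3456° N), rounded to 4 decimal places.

Field I=8, I=8: +8·20° lon, +8·10° lat → SW at lon -20°, lat -10°.
Square 8, 6: +8·2° lon, +6·1° lat → SW at lon -4°, lat -4°.
Subsquare h=7, q=16: +7·0.0833333° lon, +16·0.0416667° lat → SW at lon -3.41667°, lat -3.33333°.
Cell spans 0.0833333° lon × 0.0416667° lat.
west 3.4167° W, east 3.3333° W.

3.4167° W, 3.3333° W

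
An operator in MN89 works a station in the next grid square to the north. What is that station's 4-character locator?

Latitude square 9; +1 → 10, wraps to 0, carry into field.
Latitude field N = 13; +1 → 14 = O.
The longitude characters are unchanged.

MO80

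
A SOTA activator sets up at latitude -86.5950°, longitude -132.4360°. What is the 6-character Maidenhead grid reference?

Offset from 180°W / 90°S: lon 47.5640°, lat 3.4050°.
Field (20°×10°, letters A–R): 47.5640/20 → 2 → C, 3.4050/10 → 0 → A; chars CA.
Square (2°×1°, digits 0–9): 7.5640/2 → 3, 3.4050/1 → 3; chars 33.
Subsquare (5′×2.5′, letters a–x): 1.5640/0.0833333 → 18 → s, 0.4050/0.0416667 → 9 → j; chars sj.

CA33sj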